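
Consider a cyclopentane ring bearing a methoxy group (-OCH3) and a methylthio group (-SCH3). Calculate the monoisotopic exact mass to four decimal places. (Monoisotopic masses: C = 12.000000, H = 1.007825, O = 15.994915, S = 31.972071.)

146.0765

Atom tally by fragment:
  cyclopentane ring core → C:5 H:10
  (− 2 ring H displaced by substituents)
  + OCH3 → C:1 H:3 O:1
  + SCH3 → C:1 H:3 S:1
Element totals:
  C: 7
  H: 14
  O: 1
  S: 1
Molecular formula: C7H14OS.
  M = 7(12.0) + 14(1.007825) + 15.994915 + 31.972071
    = 84.000000 + 14.109550 + 15.994915 + 31.972071 = 146.076536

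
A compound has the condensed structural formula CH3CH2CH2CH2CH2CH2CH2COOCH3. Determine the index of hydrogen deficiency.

1

Atom tally by fragment:
  CH3 → C:1 H:3
  CH2 → C:1 H:2
  CH2 → C:1 H:2
  CH2 → C:1 H:2
  CH2 → C:1 H:2
  CH2 → C:1 H:2
  CH2COOCH3 → C:3 H:5 O:2
Element totals:
  C: 9
  H: 18
  O: 2
Molecular formula: C9H18O2.
DoU = (2C + 2 + N − H − X) / 2 = (2·9 + 2 + 0 − 18 − 0) / 2 = 1.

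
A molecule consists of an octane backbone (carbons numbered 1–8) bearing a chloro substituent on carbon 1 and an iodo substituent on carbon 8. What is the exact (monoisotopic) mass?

273.9985

Atom tally by fragment:
  ClCH2 → C:1 H:2 Cl:1
  CH2 → C:1 H:2
  CH2 → C:1 H:2
  CH2 → C:1 H:2
  CH2 → C:1 H:2
  CH2 → C:1 H:2
  CH2 → C:1 H:2
  CH2I → C:1 H:2 I:1
Element totals:
  C: 8
  H: 16
  Cl: 1
  I: 1
Molecular formula: C8H16ClI.
  M = 8(12.0) + 16(1.007825) + 34.968853 + 126.904472
    = 96.000000 + 16.125200 + 34.968853 + 126.904472 = 273.998525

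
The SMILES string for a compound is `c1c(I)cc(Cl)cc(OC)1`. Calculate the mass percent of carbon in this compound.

Atom tally by fragment:
  benzene ring core → C:6 H:6
  (− 3 ring H displaced by substituents)
  + I → I:1
  + Cl → Cl:1
  + OCH3 → C:1 H:3 O:1
Element totals:
  C: 7
  H: 6
  Cl: 1
  I: 1
  O: 1
Molecular formula: C7H6ClIO.
Molar mass = 268.478 g/mol.
Mass from C: 7 × 12.011 = 84.077 g/mol.
%C = 84.077 / 268.478 × 100 = 31.32%.

31.32%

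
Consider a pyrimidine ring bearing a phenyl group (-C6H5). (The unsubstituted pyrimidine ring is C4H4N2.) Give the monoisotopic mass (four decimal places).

Atom tally by fragment:
  pyrimidine ring core → C:4 H:4 N:2
  (− 1 ring H displaced by substituents)
  + C6H5 → C:6 H:5
Element totals:
  C: 10
  H: 8
  N: 2
Molecular formula: C10H8N2.
  M = 10(12.0) + 8(1.007825) + 2(14.003074)
    = 120.000000 + 8.062600 + 28.006148 = 156.068748

156.0687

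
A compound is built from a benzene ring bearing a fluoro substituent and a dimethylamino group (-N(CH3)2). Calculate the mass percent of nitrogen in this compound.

Atom tally by fragment:
  benzene ring core → C:6 H:6
  (− 2 ring H displaced by substituents)
  + F → F:1
  + N(CH3)2 → N:1 C:2 H:6
Element totals:
  C: 8
  H: 10
  F: 1
  N: 1
Molecular formula: C8H10FN.
Molar mass = 139.173 g/mol.
Mass from N: 1 × 14.007 = 14.007 g/mol.
%N = 14.007 / 139.173 × 100 = 10.06%.

10.06%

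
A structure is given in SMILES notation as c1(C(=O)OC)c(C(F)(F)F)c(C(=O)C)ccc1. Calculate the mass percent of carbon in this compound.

53.67%

Atom tally by fragment:
  benzene ring core → C:6 H:6
  (− 3 ring H displaced by substituents)
  + COOCH3 → C:2 H:3 O:2
  + CF3 → C:1 F:3
  + COCH3 → C:2 H:3 O:1
Element totals:
  C: 11
  H: 9
  F: 3
  O: 3
Molecular formula: C11H9F3O3.
Molar mass = 246.184 g/mol.
Mass from C: 11 × 12.011 = 132.121 g/mol.
%C = 132.121 / 246.184 × 100 = 53.67%.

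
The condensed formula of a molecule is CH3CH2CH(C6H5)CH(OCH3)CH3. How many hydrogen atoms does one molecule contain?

Atom tally by fragment:
  CH3 → C:1 H:3
  CH2 → C:1 H:2
  CH(C6H5) → C:7 H:6
  CH(OCH3) → C:2 H:4 O:1
  CH3 → C:1 H:3
Element totals:
  C: 12
  H: 18
  O: 1

18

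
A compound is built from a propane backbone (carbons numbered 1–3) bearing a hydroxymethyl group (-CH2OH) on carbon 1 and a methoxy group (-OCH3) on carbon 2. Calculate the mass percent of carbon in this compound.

57.66%

Atom tally by fragment:
  HOCH2CH2 → C:2 H:5 O:1
  CH(OCH3) → C:2 H:4 O:1
  CH3 → C:1 H:3
Element totals:
  C: 5
  H: 12
  O: 2
Molecular formula: C5H12O2.
Molar mass = 104.149 g/mol.
Mass from C: 5 × 12.011 = 60.055 g/mol.
%C = 60.055 / 104.149 × 100 = 57.66%.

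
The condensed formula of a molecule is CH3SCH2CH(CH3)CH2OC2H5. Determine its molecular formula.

Atom tally by fragment:
  CH3SCH2 → C:2 H:5 S:1
  CH(CH3) → C:2 H:4
  CH2OC2H5 → C:3 H:7 O:1
Element totals:
  C: 7
  H: 16
  O: 1
  S: 1

C7H16OS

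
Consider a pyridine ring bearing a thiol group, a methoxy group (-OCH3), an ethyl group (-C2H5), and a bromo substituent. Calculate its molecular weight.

Atom tally by fragment:
  pyridine ring core → C:5 H:5 N:1
  (− 4 ring H displaced by substituents)
  + SH → S:1 H:1
  + OCH3 → C:1 H:3 O:1
  + C2H5 → C:2 H:5
  + Br → Br:1
Element totals:
  C: 8
  H: 10
  Br: 1
  N: 1
  O: 1
  S: 1
Molecular formula: C8H10BrNOS.
  M = 8(12.011) + 10(1.008) + 79.904 + 14.007 + 15.999 + 32.06
    = 96.088 + 10.080 + 79.904 + 14.007 + 15.999 + 32.060 = 248.138

248.14 g/mol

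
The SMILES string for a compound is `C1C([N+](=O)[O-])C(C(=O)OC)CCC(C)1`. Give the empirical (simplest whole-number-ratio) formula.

Atom tally by fragment:
  cyclohexane ring core → C:6 H:12
  (− 3 ring H displaced by substituents)
  + NO2 → N:1 O:2
  + COOCH3 → C:2 H:3 O:2
  + CH3 → C:1 H:3
Element totals:
  C: 9
  H: 15
  N: 1
  O: 4
Molecular formula: C9H15NO4.
gcd of subscripts (9, 15, 1, 4) = 1, so the empirical formula equals the molecular formula.

C9H15NO4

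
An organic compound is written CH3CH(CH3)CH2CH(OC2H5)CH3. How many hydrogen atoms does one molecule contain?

18

Atom tally by fragment:
  CH3 → C:1 H:3
  CH(CH3) → C:2 H:4
  CH2 → C:1 H:2
  CH(OC2H5) → C:3 H:6 O:1
  CH3 → C:1 H:3
Element totals:
  C: 8
  H: 18
  O: 1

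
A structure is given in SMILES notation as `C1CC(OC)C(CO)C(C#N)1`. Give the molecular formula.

Atom tally by fragment:
  cyclopentane ring core → C:5 H:10
  (− 3 ring H displaced by substituents)
  + OCH3 → C:1 H:3 O:1
  + CH2OH → C:1 H:3 O:1
  + CN → C:1 N:1
Element totals:
  C: 8
  H: 13
  N: 1
  O: 2

C8H13NO2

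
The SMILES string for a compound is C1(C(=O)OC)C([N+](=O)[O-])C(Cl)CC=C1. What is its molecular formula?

C8H10ClNO4

Atom tally by fragment:
  cyclohexene ring core → C:6 H:10
  (− 3 ring H displaced by substituents)
  + COOCH3 → C:2 H:3 O:2
  + NO2 → N:1 O:2
  + Cl → Cl:1
Element totals:
  C: 8
  H: 10
  Cl: 1
  N: 1
  O: 4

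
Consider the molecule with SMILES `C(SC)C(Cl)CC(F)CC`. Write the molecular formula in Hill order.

Atom tally by fragment:
  CH3SCH2 → C:2 H:5 S:1
  CH(Cl) → C:1 H:1 Cl:1
  CH2 → C:1 H:2
  CH(F) → C:1 H:1 F:1
  CH2 → C:1 H:2
  CH3 → C:1 H:3
Element totals:
  C: 7
  H: 14
  Cl: 1
  F: 1
  S: 1

C7H14ClFS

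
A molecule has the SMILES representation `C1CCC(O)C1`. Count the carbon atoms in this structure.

5

Atom tally by fragment:
  cyclopentane ring core → C:5 H:10
  (− 1 ring H displaced by substituents)
  + OH → O:1 H:1
Element totals:
  C: 5
  H: 10
  O: 1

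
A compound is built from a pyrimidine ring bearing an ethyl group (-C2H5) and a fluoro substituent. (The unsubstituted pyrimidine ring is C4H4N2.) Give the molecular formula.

C6H7FN2

Atom tally by fragment:
  pyrimidine ring core → C:4 H:4 N:2
  (− 2 ring H displaced by substituents)
  + C2H5 → C:2 H:5
  + F → F:1
Element totals:
  C: 6
  H: 7
  F: 1
  N: 2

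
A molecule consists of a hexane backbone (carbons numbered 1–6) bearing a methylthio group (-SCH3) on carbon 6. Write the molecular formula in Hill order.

C7H16S

Atom tally by fragment:
  CH3 → C:1 H:3
  CH2 → C:1 H:2
  CH2 → C:1 H:2
  CH2 → C:1 H:2
  CH2 → C:1 H:2
  CH2SCH3 → C:2 H:5 S:1
Element totals:
  C: 7
  H: 16
  S: 1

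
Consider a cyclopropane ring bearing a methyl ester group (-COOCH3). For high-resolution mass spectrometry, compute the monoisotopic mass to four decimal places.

Atom tally by fragment:
  cyclopropane ring core → C:3 H:6
  (− 1 ring H displaced by substituents)
  + COOCH3 → C:2 H:3 O:2
Element totals:
  C: 5
  H: 8
  O: 2
Molecular formula: C5H8O2.
  M = 5(12.0) + 8(1.007825) + 2(15.994915)
    = 60.000000 + 8.062600 + 31.989830 = 100.052430

100.0524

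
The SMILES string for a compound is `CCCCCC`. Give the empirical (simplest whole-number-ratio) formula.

C3H7

Atom tally by fragment:
  CH3 → C:1 H:3
  CH2 → C:1 H:2
  CH2 → C:1 H:2
  CH2 → C:1 H:2
  CH2 → C:1 H:2
  CH3 → C:1 H:3
Element totals:
  C: 6
  H: 14
Molecular formula: C6H14.
gcd of subscripts = 2; dividing each by 2:
  C: 6/2 = 3
  H: 14/2 = 7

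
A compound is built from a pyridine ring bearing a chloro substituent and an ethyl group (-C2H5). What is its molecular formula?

C7H8ClN

Atom tally by fragment:
  pyridine ring core → C:5 H:5 N:1
  (− 2 ring H displaced by substituents)
  + Cl → Cl:1
  + C2H5 → C:2 H:5
Element totals:
  C: 7
  H: 8
  Cl: 1
  N: 1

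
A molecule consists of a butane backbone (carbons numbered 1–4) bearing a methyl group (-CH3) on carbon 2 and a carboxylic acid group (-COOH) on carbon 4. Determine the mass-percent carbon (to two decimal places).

Atom tally by fragment:
  CH3 → C:1 H:3
  CH(CH3) → C:2 H:4
  CH2 → C:1 H:2
  CH2COOH → C:2 H:3 O:2
Element totals:
  C: 6
  H: 12
  O: 2
Molecular formula: C6H12O2.
Molar mass = 116.160 g/mol.
Mass from C: 6 × 12.011 = 72.066 g/mol.
%C = 72.066 / 116.160 × 100 = 62.04%.

62.04%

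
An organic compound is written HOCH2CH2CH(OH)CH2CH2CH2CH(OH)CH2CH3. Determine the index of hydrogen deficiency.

Atom tally by fragment:
  HOCH2CH2 → C:2 H:5 O:1
  CH(OH) → C:1 H:2 O:1
  CH2 → C:1 H:2
  CH2 → C:1 H:2
  CH2 → C:1 H:2
  CH(OH) → C:1 H:2 O:1
  CH2 → C:1 H:2
  CH3 → C:1 H:3
Element totals:
  C: 9
  H: 20
  O: 3
Molecular formula: C9H20O3.
DoU = (2C + 2 + N − H − X) / 2 = (2·9 + 2 + 0 − 20 − 0) / 2 = 0.

0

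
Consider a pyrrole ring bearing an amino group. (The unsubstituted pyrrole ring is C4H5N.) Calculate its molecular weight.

Atom tally by fragment:
  pyrrole ring core → C:4 H:5 N:1
  (− 1 ring H displaced by substituents)
  + NH2 → N:1 H:2
Element totals:
  C: 4
  H: 6
  N: 2
Molecular formula: C4H6N2.
  M = 4(12.011) + 6(1.008) + 2(14.007)
    = 48.044 + 6.048 + 28.014 = 82.106

82.11 g/mol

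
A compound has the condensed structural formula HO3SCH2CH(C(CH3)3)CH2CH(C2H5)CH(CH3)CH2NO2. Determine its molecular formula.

Atom tally by fragment:
  HO3SCH2 → C:1 H:3 S:1 O:3
  CH(C(CH3)3) → C:5 H:10
  CH2 → C:1 H:2
  CH(C2H5) → C:3 H:6
  CH(CH3) → C:2 H:4
  CH2NO2 → C:1 H:2 N:1 O:2
Element totals:
  C: 13
  H: 27
  N: 1
  O: 5
  S: 1

C13H27NO5S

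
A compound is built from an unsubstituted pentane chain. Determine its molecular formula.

Atom tally by fragment:
  CH3 → C:1 H:3
  CH2 → C:1 H:2
  CH2 → C:1 H:2
  CH2 → C:1 H:2
  CH3 → C:1 H:3
Element totals:
  C: 5
  H: 12

C5H12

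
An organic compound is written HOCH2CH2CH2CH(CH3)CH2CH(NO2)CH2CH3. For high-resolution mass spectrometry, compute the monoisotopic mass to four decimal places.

Element totals:
  C: 9
  H: 19
  N: 1
  O: 3
Molecular formula: C9H19NO3.
  M = 9(12.0) + 19(1.007825) + 14.003074 + 3(15.994915)
    = 108.000000 + 19.148675 + 14.003074 + 47.984745 = 189.136494

189.1365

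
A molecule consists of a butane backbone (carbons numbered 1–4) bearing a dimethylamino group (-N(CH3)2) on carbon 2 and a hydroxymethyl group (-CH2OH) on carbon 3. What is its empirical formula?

Atom tally by fragment:
  CH3 → C:1 H:3
  CH(N(CH3)2) → C:3 H:7 N:1
  CH(CH2OH) → C:2 H:4 O:1
  CH3 → C:1 H:3
Element totals:
  C: 7
  H: 17
  N: 1
  O: 1
Molecular formula: C7H17NO.
gcd of subscripts (7, 17, 1, 1) = 1, so the empirical formula equals the molecular formula.

C7H17NO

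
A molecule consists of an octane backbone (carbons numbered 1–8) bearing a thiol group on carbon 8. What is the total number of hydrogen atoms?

Atom tally by fragment:
  CH3 → C:1 H:3
  CH2 → C:1 H:2
  CH2 → C:1 H:2
  CH2 → C:1 H:2
  CH2 → C:1 H:2
  CH2 → C:1 H:2
  CH2 → C:1 H:2
  CH2SH → C:1 H:3 S:1
Element totals:
  C: 8
  H: 18
  S: 1

18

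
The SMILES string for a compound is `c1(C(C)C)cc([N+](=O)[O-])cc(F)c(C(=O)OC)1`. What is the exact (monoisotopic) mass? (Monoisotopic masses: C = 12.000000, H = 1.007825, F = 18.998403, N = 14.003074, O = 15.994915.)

241.0750

Atom tally by fragment:
  benzene ring core → C:6 H:6
  (− 4 ring H displaced by substituents)
  + CH(CH3)2 → C:3 H:7
  + NO2 → N:1 O:2
  + F → F:1
  + COOCH3 → C:2 H:3 O:2
Element totals:
  C: 11
  H: 12
  F: 1
  N: 1
  O: 4
Molecular formula: C11H12FNO4.
  M = 11(12.0) + 12(1.007825) + 18.998403 + 14.003074 + 4(15.994915)
    = 132.000000 + 12.093900 + 18.998403 + 14.003074 + 63.979660 = 241.075037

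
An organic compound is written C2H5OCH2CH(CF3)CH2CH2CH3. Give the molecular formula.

Atom tally by fragment:
  C2H5OCH2 → C:3 H:7 O:1
  CH(CF3) → C:2 H:1 F:3
  CH2 → C:1 H:2
  CH2 → C:1 H:2
  CH3 → C:1 H:3
Element totals:
  C: 8
  H: 15
  F: 3
  O: 1

C8H15F3O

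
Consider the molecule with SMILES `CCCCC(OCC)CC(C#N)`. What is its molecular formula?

Atom tally by fragment:
  CH3 → C:1 H:3
  CH2 → C:1 H:2
  CH2 → C:1 H:2
  CH2 → C:1 H:2
  CH(OC2H5) → C:3 H:6 O:1
  CH2 → C:1 H:2
  CH2CN → C:2 H:2 N:1
Element totals:
  C: 10
  H: 19
  N: 1
  O: 1

C10H19NO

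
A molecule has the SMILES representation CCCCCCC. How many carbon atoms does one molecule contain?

Atom tally by fragment:
  CH3 → C:1 H:3
  CH2 → C:1 H:2
  CH2 → C:1 H:2
  CH2 → C:1 H:2
  CH2 → C:1 H:2
  CH2 → C:1 H:2
  CH3 → C:1 H:3
Element totals:
  C: 7
  H: 16

7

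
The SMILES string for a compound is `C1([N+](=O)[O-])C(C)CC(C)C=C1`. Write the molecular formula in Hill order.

C8H13NO2

Atom tally by fragment:
  cyclohexene ring core → C:6 H:10
  (− 3 ring H displaced by substituents)
  + NO2 → N:1 O:2
  + CH3 → C:1 H:3
  + CH3 → C:1 H:3
Element totals:
  C: 8
  H: 13
  N: 1
  O: 2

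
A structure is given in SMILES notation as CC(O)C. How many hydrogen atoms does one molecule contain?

Atom tally by fragment:
  CH3 → C:1 H:3
  CH(OH) → C:1 H:2 O:1
  CH3 → C:1 H:3
Element totals:
  C: 3
  H: 8
  O: 1

8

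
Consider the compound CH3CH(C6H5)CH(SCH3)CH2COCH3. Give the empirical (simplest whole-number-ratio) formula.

C13H18OS

Element totals:
  C: 13
  H: 18
  O: 1
  S: 1
Molecular formula: C13H18OS.
gcd of subscripts (13, 18, 1, 1) = 1, so the empirical formula equals the molecular formula.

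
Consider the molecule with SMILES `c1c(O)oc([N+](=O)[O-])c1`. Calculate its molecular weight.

Atom tally by fragment:
  furan ring core → C:4 H:4 O:1
  (− 2 ring H displaced by substituents)
  + OH → O:1 H:1
  + NO2 → N:1 O:2
Element totals:
  C: 4
  H: 3
  N: 1
  O: 4
Molecular formula: C4H3NO4.
  M = 4(12.011) + 3(1.008) + 14.007 + 4(15.999)
    = 48.044 + 3.024 + 14.007 + 63.996 = 129.071

129.07 g/mol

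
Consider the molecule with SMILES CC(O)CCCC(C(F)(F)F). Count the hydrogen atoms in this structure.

13

Atom tally by fragment:
  CH3 → C:1 H:3
  CH(OH) → C:1 H:2 O:1
  CH2 → C:1 H:2
  CH2 → C:1 H:2
  CH2 → C:1 H:2
  CH2CF3 → C:2 H:2 F:3
Element totals:
  C: 7
  H: 13
  F: 3
  O: 1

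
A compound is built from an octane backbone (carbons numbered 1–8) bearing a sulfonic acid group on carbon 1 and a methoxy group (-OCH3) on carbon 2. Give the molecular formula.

Atom tally by fragment:
  HO3SCH2 → C:1 H:3 S:1 O:3
  CH(OCH3) → C:2 H:4 O:1
  CH2 → C:1 H:2
  CH2 → C:1 H:2
  CH2 → C:1 H:2
  CH2 → C:1 H:2
  CH2 → C:1 H:2
  CH3 → C:1 H:3
Element totals:
  C: 9
  H: 20
  O: 4
  S: 1

C9H20O4S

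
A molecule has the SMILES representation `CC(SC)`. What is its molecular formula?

Atom tally by fragment:
  CH3 → C:1 H:3
  CH2SCH3 → C:2 H:5 S:1
Element totals:
  C: 3
  H: 8
  S: 1

C3H8S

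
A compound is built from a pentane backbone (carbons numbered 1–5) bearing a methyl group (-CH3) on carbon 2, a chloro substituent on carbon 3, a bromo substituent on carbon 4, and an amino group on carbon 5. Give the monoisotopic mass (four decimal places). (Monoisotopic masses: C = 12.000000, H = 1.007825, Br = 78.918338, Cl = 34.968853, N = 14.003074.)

Atom tally by fragment:
  CH3 → C:1 H:3
  CH(CH3) → C:2 H:4
  CH(Cl) → C:1 H:1 Cl:1
  CH(Br) → C:1 H:1 Br:1
  CH2NH2 → C:1 H:4 N:1
Element totals:
  C: 6
  H: 13
  Br: 1
  Cl: 1
  N: 1
Molecular formula: C6H13BrClN.
  M = 6(12.0) + 13(1.007825) + 78.918338 + 34.968853 + 14.003074
    = 72.000000 + 13.101725 + 78.918338 + 34.968853 + 14.003074 = 212.991990

212.9920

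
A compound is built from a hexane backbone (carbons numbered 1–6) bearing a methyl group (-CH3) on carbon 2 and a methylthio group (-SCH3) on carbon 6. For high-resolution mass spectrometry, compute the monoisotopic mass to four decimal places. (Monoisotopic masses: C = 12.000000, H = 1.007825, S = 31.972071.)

Atom tally by fragment:
  CH3 → C:1 H:3
  CH(CH3) → C:2 H:4
  CH2 → C:1 H:2
  CH2 → C:1 H:2
  CH2 → C:1 H:2
  CH2SCH3 → C:2 H:5 S:1
Element totals:
  C: 8
  H: 18
  S: 1
Molecular formula: C8H18S.
  M = 8(12.0) + 18(1.007825) + 31.972071
    = 96.000000 + 18.140850 + 31.972071 = 146.112921

146.1129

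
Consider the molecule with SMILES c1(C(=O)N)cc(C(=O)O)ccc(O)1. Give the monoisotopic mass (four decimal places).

181.0375

Atom tally by fragment:
  benzene ring core → C:6 H:6
  (− 3 ring H displaced by substituents)
  + CONH2 → C:1 H:2 O:1 N:1
  + COOH → C:1 H:1 O:2
  + OH → O:1 H:1
Element totals:
  C: 8
  H: 7
  N: 1
  O: 4
Molecular formula: C8H7NO4.
  M = 8(12.0) + 7(1.007825) + 14.003074 + 4(15.994915)
    = 96.000000 + 7.054775 + 14.003074 + 63.979660 = 181.037509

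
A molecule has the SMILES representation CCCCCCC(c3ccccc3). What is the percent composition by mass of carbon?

88.57%

Atom tally by fragment:
  CH3 → C:1 H:3
  CH2 → C:1 H:2
  CH2 → C:1 H:2
  CH2 → C:1 H:2
  CH2 → C:1 H:2
  CH2 → C:1 H:2
  CH2C6H5 → C:7 H:7
Element totals:
  C: 13
  H: 20
Molecular formula: C13H20.
Molar mass = 176.303 g/mol.
Mass from C: 13 × 12.011 = 156.143 g/mol.
%C = 156.143 / 176.303 × 100 = 88.57%.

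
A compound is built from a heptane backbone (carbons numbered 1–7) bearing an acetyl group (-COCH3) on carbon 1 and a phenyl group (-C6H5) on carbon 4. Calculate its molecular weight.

Atom tally by fragment:
  CH3COCH2 → C:3 H:5 O:1
  CH2 → C:1 H:2
  CH2 → C:1 H:2
  CH(C6H5) → C:7 H:6
  CH2 → C:1 H:2
  CH2 → C:1 H:2
  CH3 → C:1 H:3
Element totals:
  C: 15
  H: 22
  O: 1
Molecular formula: C15H22O.
  M = 15(12.011) + 22(1.008) + 15.999
    = 180.165 + 22.176 + 15.999 = 218.340

218.34 g/mol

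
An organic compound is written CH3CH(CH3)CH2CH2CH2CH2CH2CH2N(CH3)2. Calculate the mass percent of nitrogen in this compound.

8.18%

Element totals:
  C: 11
  H: 25
  N: 1
Molecular formula: C11H25N.
Molar mass = 171.328 g/mol.
Mass from N: 1 × 14.007 = 14.007 g/mol.
%N = 14.007 / 171.328 × 100 = 8.18%.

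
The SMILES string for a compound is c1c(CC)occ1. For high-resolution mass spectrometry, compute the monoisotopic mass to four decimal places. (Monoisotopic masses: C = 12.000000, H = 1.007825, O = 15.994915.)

Atom tally by fragment:
  furan ring core → C:4 H:4 O:1
  (− 1 ring H displaced by substituents)
  + C2H5 → C:2 H:5
Element totals:
  C: 6
  H: 8
  O: 1
Molecular formula: C6H8O.
  M = 6(12.0) + 8(1.007825) + 15.994915
    = 72.000000 + 8.062600 + 15.994915 = 96.057515

96.0575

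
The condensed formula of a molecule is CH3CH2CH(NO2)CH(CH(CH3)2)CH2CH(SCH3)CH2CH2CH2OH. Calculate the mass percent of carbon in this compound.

Atom tally by fragment:
  CH3 → C:1 H:3
  CH2 → C:1 H:2
  CH(NO2) → C:1 H:1 N:1 O:2
  CH(CH(CH3)2) → C:4 H:8
  CH2 → C:1 H:2
  CH(SCH3) → C:2 H:4 S:1
  CH2 → C:1 H:2
  CH2CH2OH → C:2 H:5 O:1
Element totals:
  C: 13
  H: 27
  N: 1
  O: 3
  S: 1
Molecular formula: C13H27NO3S.
Molar mass = 277.423 g/mol.
Mass from C: 13 × 12.011 = 156.143 g/mol.
%C = 156.143 / 277.423 × 100 = 56.28%.

56.28%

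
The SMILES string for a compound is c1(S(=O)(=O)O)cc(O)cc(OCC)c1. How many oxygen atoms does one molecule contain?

5

Atom tally by fragment:
  benzene ring core → C:6 H:6
  (− 3 ring H displaced by substituents)
  + SO3H → S:1 O:3 H:1
  + OH → O:1 H:1
  + OC2H5 → C:2 H:5 O:1
Element totals:
  C: 8
  H: 10
  O: 5
  S: 1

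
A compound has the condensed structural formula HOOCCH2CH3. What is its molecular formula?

C3H6O2

Atom tally by fragment:
  HOOCCH2 → C:2 H:3 O:2
  CH3 → C:1 H:3
Element totals:
  C: 3
  H: 6
  O: 2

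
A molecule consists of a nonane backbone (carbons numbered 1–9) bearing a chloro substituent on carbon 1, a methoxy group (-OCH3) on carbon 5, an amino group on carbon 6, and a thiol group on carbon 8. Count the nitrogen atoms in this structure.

Atom tally by fragment:
  ClCH2 → C:1 H:2 Cl:1
  CH2 → C:1 H:2
  CH2 → C:1 H:2
  CH2 → C:1 H:2
  CH(OCH3) → C:2 H:4 O:1
  CH(NH2) → C:1 H:3 N:1
  CH2 → C:1 H:2
  CH(SH) → C:1 H:2 S:1
  CH3 → C:1 H:3
Element totals:
  C: 10
  H: 22
  Cl: 1
  N: 1
  O: 1
  S: 1

1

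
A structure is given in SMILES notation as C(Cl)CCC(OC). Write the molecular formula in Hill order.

Atom tally by fragment:
  ClCH2 → C:1 H:2 Cl:1
  CH2 → C:1 H:2
  CH2 → C:1 H:2
  CH2OCH3 → C:2 H:5 O:1
Element totals:
  C: 5
  H: 11
  Cl: 1
  O: 1

C5H11ClO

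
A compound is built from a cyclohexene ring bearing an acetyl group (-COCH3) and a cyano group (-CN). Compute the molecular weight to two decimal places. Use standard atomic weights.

Atom tally by fragment:
  cyclohexene ring core → C:6 H:10
  (− 2 ring H displaced by substituents)
  + COCH3 → C:2 H:3 O:1
  + CN → C:1 N:1
Element totals:
  C: 9
  H: 11
  N: 1
  O: 1
Molecular formula: C9H11NO.
  M = 9(12.011) + 11(1.008) + 14.007 + 15.999
    = 108.099 + 11.088 + 14.007 + 15.999 = 149.193

149.19 g/mol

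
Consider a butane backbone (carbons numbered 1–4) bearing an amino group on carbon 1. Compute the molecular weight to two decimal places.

73.14 g/mol

Atom tally by fragment:
  H2NCH2 → C:1 H:4 N:1
  CH2 → C:1 H:2
  CH2 → C:1 H:2
  CH3 → C:1 H:3
Element totals:
  C: 4
  H: 11
  N: 1
Molecular formula: C4H11N.
  M = 4(12.011) + 11(1.008) + 14.007
    = 48.044 + 11.088 + 14.007 = 73.139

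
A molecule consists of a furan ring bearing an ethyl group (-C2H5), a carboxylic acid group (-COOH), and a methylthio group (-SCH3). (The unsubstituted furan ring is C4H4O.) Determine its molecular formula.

C8H10O3S

Atom tally by fragment:
  furan ring core → C:4 H:4 O:1
  (− 3 ring H displaced by substituents)
  + C2H5 → C:2 H:5
  + COOH → C:1 H:1 O:2
  + SCH3 → C:1 H:3 S:1
Element totals:
  C: 8
  H: 10
  O: 3
  S: 1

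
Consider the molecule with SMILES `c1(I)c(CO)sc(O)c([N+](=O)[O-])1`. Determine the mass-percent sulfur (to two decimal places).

10.65%

Atom tally by fragment:
  thiophene ring core → C:4 H:4 S:1
  (− 4 ring H displaced by substituents)
  + I → I:1
  + CH2OH → C:1 H:3 O:1
  + OH → O:1 H:1
  + NO2 → N:1 O:2
Element totals:
  C: 5
  H: 4
  I: 1
  N: 1
  O: 4
  S: 1
Molecular formula: C5H4INO4S.
Molar mass = 301.054 g/mol.
Mass from S: 1 × 32.06 = 32.060 g/mol.
%S = 32.060 / 301.054 × 100 = 10.65%.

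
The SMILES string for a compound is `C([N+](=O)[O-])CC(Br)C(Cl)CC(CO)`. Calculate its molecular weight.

274.54 g/mol

Atom tally by fragment:
  O2NCH2 → C:1 H:2 N:1 O:2
  CH2 → C:1 H:2
  CH(Br) → C:1 H:1 Br:1
  CH(Cl) → C:1 H:1 Cl:1
  CH2 → C:1 H:2
  CH2CH2OH → C:2 H:5 O:1
Element totals:
  C: 7
  H: 13
  Br: 1
  Cl: 1
  N: 1
  O: 3
Molecular formula: C7H13BrClNO3.
  M = 7(12.011) + 13(1.008) + 79.904 + 35.45 + 14.007 + 3(15.999)
    = 84.077 + 13.104 + 79.904 + 35.450 + 14.007 + 47.997 = 274.539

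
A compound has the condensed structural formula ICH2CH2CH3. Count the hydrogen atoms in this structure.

Element totals:
  C: 3
  H: 7
  I: 1

7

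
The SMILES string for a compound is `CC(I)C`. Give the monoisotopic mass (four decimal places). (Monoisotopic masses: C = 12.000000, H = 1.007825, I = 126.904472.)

169.9592

Atom tally by fragment:
  CH3 → C:1 H:3
  CH(I) → C:1 H:1 I:1
  CH3 → C:1 H:3
Element totals:
  C: 3
  H: 7
  I: 1
Molecular formula: C3H7I.
  M = 3(12.0) + 7(1.007825) + 126.904472
    = 36.000000 + 7.054775 + 126.904472 = 169.959247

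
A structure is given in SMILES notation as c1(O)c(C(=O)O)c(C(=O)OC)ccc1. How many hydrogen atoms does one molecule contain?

Atom tally by fragment:
  benzene ring core → C:6 H:6
  (− 3 ring H displaced by substituents)
  + OH → O:1 H:1
  + COOH → C:1 H:1 O:2
  + COOCH3 → C:2 H:3 O:2
Element totals:
  C: 9
  H: 8
  O: 5

8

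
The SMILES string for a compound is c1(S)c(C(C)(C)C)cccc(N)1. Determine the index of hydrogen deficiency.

4

Atom tally by fragment:
  benzene ring core → C:6 H:6
  (− 3 ring H displaced by substituents)
  + SH → S:1 H:1
  + C(CH3)3 → C:4 H:9
  + NH2 → N:1 H:2
Element totals:
  C: 10
  H: 15
  N: 1
  S: 1
Molecular formula: C10H15NS.
DoU = (2C + 2 + N − H − X) / 2 = (2·10 + 2 + 1 − 15 − 0) / 2 = 4.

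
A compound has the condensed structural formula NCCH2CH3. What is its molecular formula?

C3H5N

Element totals:
  C: 3
  H: 5
  N: 1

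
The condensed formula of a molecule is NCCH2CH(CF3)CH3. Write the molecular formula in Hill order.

C5H6F3N

Atom tally by fragment:
  NCCH2 → C:2 H:2 N:1
  CH(CF3) → C:2 H:1 F:3
  CH3 → C:1 H:3
Element totals:
  C: 5
  H: 6
  F: 3
  N: 1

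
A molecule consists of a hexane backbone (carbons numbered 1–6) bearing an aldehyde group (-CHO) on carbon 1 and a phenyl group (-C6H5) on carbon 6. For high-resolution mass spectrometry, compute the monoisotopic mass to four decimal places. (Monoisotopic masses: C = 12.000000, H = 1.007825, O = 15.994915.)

Atom tally by fragment:
  OHCCH2 → C:2 H:3 O:1
  CH2 → C:1 H:2
  CH2 → C:1 H:2
  CH2 → C:1 H:2
  CH2 → C:1 H:2
  CH2C6H5 → C:7 H:7
Element totals:
  C: 13
  H: 18
  O: 1
Molecular formula: C13H18O.
  M = 13(12.0) + 18(1.007825) + 15.994915
    = 156.000000 + 18.140850 + 15.994915 = 190.135765

190.1358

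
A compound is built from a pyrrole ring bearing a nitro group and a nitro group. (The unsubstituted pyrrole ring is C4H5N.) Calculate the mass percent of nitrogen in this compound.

Atom tally by fragment:
  pyrrole ring core → C:4 H:5 N:1
  (− 2 ring H displaced by substituents)
  + NO2 → N:1 O:2
  + NO2 → N:1 O:2
Element totals:
  C: 4
  H: 3
  N: 3
  O: 4
Molecular formula: C4H3N3O4.
Molar mass = 157.085 g/mol.
Mass from N: 3 × 14.007 = 42.021 g/mol.
%N = 42.021 / 157.085 × 100 = 26.75%.

26.75%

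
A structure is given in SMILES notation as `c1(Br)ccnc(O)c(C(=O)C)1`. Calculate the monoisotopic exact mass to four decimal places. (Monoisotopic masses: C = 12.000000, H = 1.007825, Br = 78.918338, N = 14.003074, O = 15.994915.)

Atom tally by fragment:
  pyridine ring core → C:5 H:5 N:1
  (− 3 ring H displaced by substituents)
  + Br → Br:1
  + OH → O:1 H:1
  + COCH3 → C:2 H:3 O:1
Element totals:
  C: 7
  H: 6
  Br: 1
  N: 1
  O: 2
Molecular formula: C7H6BrNO2.
  M = 7(12.0) + 6(1.007825) + 78.918338 + 14.003074 + 2(15.994915)
    = 84.000000 + 6.046950 + 78.918338 + 14.003074 + 31.989830 = 214.958192

214.9582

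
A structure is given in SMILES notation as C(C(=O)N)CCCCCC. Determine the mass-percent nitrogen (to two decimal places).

Atom tally by fragment:
  H2NOCCH2 → C:2 H:4 O:1 N:1
  CH2 → C:1 H:2
  CH2 → C:1 H:2
  CH2 → C:1 H:2
  CH2 → C:1 H:2
  CH2 → C:1 H:2
  CH3 → C:1 H:3
Element totals:
  C: 8
  H: 17
  N: 1
  O: 1
Molecular formula: C8H17NO.
Molar mass = 143.230 g/mol.
Mass from N: 1 × 14.007 = 14.007 g/mol.
%N = 14.007 / 143.230 × 100 = 9.78%.

9.78%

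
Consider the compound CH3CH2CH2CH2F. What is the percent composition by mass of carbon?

Element totals:
  C: 4
  H: 9
  F: 1
Molecular formula: C4H9F.
Molar mass = 76.114 g/mol.
Mass from C: 4 × 12.011 = 48.044 g/mol.
%C = 48.044 / 76.114 × 100 = 63.12%.

63.12%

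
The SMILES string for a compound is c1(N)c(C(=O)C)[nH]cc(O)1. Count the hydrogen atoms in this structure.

Atom tally by fragment:
  pyrrole ring core → C:4 H:5 N:1
  (− 3 ring H displaced by substituents)
  + NH2 → N:1 H:2
  + COCH3 → C:2 H:3 O:1
  + OH → O:1 H:1
Element totals:
  C: 6
  H: 8
  N: 2
  O: 2

8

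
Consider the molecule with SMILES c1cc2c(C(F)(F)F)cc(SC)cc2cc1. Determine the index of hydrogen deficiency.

Atom tally by fragment:
  naphthalene ring system core → C:10 H:8
  (− 2 ring H displaced by substituents)
  + CF3 → C:1 F:3
  + SCH3 → C:1 H:3 S:1
Element totals:
  C: 12
  H: 9
  F: 3
  S: 1
Molecular formula: C12H9F3S.
DoU = (2C + 2 + N − H − X) / 2 = (2·12 + 2 + 0 − 9 − 3) / 2 = 7.

7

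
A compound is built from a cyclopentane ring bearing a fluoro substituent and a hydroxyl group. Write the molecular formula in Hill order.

C5H9FO

Atom tally by fragment:
  cyclopentane ring core → C:5 H:10
  (− 2 ring H displaced by substituents)
  + F → F:1
  + OH → O:1 H:1
Element totals:
  C: 5
  H: 9
  F: 1
  O: 1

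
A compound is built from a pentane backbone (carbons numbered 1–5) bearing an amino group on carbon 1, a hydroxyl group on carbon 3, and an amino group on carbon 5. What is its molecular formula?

C5H14N2O

Atom tally by fragment:
  H2NCH2 → C:1 H:4 N:1
  CH2 → C:1 H:2
  CH(OH) → C:1 H:2 O:1
  CH2 → C:1 H:2
  CH2NH2 → C:1 H:4 N:1
Element totals:
  C: 5
  H: 14
  N: 2
  O: 1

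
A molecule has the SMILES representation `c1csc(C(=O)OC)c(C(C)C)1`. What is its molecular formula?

C9H12O2S

Atom tally by fragment:
  thiophene ring core → C:4 H:4 S:1
  (− 2 ring H displaced by substituents)
  + COOCH3 → C:2 H:3 O:2
  + CH(CH3)2 → C:3 H:7
Element totals:
  C: 9
  H: 12
  O: 2
  S: 1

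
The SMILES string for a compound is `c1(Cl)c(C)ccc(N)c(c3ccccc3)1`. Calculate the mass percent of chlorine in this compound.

16.28%

Atom tally by fragment:
  benzene ring core → C:6 H:6
  (− 4 ring H displaced by substituents)
  + Cl → Cl:1
  + CH3 → C:1 H:3
  + NH2 → N:1 H:2
  + C6H5 → C:6 H:5
Element totals:
  C: 13
  H: 12
  Cl: 1
  N: 1
Molecular formula: C13H12ClN.
Molar mass = 217.696 g/mol.
Mass from Cl: 1 × 35.45 = 35.450 g/mol.
%Cl = 35.450 / 217.696 × 100 = 16.28%.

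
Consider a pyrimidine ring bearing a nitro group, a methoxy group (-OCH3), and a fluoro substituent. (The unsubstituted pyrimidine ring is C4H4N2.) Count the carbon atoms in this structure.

5

Atom tally by fragment:
  pyrimidine ring core → C:4 H:4 N:2
  (− 3 ring H displaced by substituents)
  + NO2 → N:1 O:2
  + OCH3 → C:1 H:3 O:1
  + F → F:1
Element totals:
  C: 5
  H: 4
  F: 1
  N: 3
  O: 3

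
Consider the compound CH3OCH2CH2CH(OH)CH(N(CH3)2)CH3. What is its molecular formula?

C8H19NO2

Element totals:
  C: 8
  H: 19
  N: 1
  O: 2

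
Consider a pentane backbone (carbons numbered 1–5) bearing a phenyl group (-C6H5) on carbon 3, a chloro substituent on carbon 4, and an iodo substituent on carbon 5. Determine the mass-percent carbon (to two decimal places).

Atom tally by fragment:
  CH3 → C:1 H:3
  CH2 → C:1 H:2
  CH(C6H5) → C:7 H:6
  CH(Cl) → C:1 H:1 Cl:1
  CH2I → C:1 H:2 I:1
Element totals:
  C: 11
  H: 14
  Cl: 1
  I: 1
Molecular formula: C11H14ClI.
Molar mass = 308.587 g/mol.
Mass from C: 11 × 12.011 = 132.121 g/mol.
%C = 132.121 / 308.587 × 100 = 42.81%.

42.81%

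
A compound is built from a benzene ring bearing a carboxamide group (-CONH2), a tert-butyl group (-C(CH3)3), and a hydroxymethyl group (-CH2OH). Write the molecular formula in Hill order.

Atom tally by fragment:
  benzene ring core → C:6 H:6
  (− 3 ring H displaced by substituents)
  + CONH2 → C:1 H:2 O:1 N:1
  + C(CH3)3 → C:4 H:9
  + CH2OH → C:1 H:3 O:1
Element totals:
  C: 12
  H: 17
  N: 1
  O: 2

C12H17NO2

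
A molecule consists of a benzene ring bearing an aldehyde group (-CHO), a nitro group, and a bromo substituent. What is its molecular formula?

C7H4BrNO3

Atom tally by fragment:
  benzene ring core → C:6 H:6
  (− 3 ring H displaced by substituents)
  + CHO → C:1 H:1 O:1
  + NO2 → N:1 O:2
  + Br → Br:1
Element totals:
  C: 7
  H: 4
  Br: 1
  N: 1
  O: 3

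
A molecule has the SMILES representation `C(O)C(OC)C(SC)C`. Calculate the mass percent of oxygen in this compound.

21.30%

Atom tally by fragment:
  HOCH2 → C:1 H:3 O:1
  CH(OCH3) → C:2 H:4 O:1
  CH(SCH3) → C:2 H:4 S:1
  CH3 → C:1 H:3
Element totals:
  C: 6
  H: 14
  O: 2
  S: 1
Molecular formula: C6H14O2S.
Molar mass = 150.236 g/mol.
Mass from O: 2 × 15.999 = 31.998 g/mol.
%O = 31.998 / 150.236 × 100 = 21.30%.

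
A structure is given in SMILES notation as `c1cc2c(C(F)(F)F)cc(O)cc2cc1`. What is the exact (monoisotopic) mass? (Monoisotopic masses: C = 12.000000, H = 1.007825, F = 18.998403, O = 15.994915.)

212.0449

Atom tally by fragment:
  naphthalene ring system core → C:10 H:8
  (− 2 ring H displaced by substituents)
  + CF3 → C:1 F:3
  + OH → O:1 H:1
Element totals:
  C: 11
  H: 7
  F: 3
  O: 1
Molecular formula: C11H7F3O.
  M = 11(12.0) + 7(1.007825) + 3(18.998403) + 15.994915
    = 132.000000 + 7.054775 + 56.995209 + 15.994915 = 212.044899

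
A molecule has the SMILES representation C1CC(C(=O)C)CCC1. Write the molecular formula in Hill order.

Atom tally by fragment:
  cyclohexane ring core → C:6 H:12
  (− 1 ring H displaced by substituents)
  + COCH3 → C:2 H:3 O:1
Element totals:
  C: 8
  H: 14
  O: 1

C8H14O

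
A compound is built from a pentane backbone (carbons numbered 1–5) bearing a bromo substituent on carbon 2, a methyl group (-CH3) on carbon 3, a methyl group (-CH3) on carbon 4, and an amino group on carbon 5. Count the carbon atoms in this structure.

7

Atom tally by fragment:
  CH3 → C:1 H:3
  CH(Br) → C:1 H:1 Br:1
  CH(CH3) → C:2 H:4
  CH(CH3) → C:2 H:4
  CH2NH2 → C:1 H:4 N:1
Element totals:
  C: 7
  H: 16
  Br: 1
  N: 1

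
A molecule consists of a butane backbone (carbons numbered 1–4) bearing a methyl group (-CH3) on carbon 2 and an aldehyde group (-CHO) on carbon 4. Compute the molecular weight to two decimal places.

100.16 g/mol

Atom tally by fragment:
  CH3 → C:1 H:3
  CH(CH3) → C:2 H:4
  CH2 → C:1 H:2
  CH2CHO → C:2 H:3 O:1
Element totals:
  C: 6
  H: 12
  O: 1
Molecular formula: C6H12O.
  M = 6(12.011) + 12(1.008) + 15.999
    = 72.066 + 12.096 + 15.999 = 100.161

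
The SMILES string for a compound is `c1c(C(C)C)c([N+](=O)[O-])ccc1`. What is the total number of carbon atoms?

Atom tally by fragment:
  benzene ring core → C:6 H:6
  (− 2 ring H displaced by substituents)
  + CH(CH3)2 → C:3 H:7
  + NO2 → N:1 O:2
Element totals:
  C: 9
  H: 11
  N: 1
  O: 2

9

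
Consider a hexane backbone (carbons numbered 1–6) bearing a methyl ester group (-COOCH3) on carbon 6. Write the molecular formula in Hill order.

C8H16O2

Atom tally by fragment:
  CH3 → C:1 H:3
  CH2 → C:1 H:2
  CH2 → C:1 H:2
  CH2 → C:1 H:2
  CH2 → C:1 H:2
  CH2COOCH3 → C:3 H:5 O:2
Element totals:
  C: 8
  H: 16
  O: 2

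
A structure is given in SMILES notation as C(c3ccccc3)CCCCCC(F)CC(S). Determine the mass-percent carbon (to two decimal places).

70.82%

Atom tally by fragment:
  C6H5CH2 → C:7 H:7
  CH2 → C:1 H:2
  CH2 → C:1 H:2
  CH2 → C:1 H:2
  CH2 → C:1 H:2
  CH2 → C:1 H:2
  CH(F) → C:1 H:1 F:1
  CH2 → C:1 H:2
  CH2SH → C:1 H:3 S:1
Element totals:
  C: 15
  H: 23
  F: 1
  S: 1
Molecular formula: C15H23FS.
Molar mass = 254.407 g/mol.
Mass from C: 15 × 12.011 = 180.165 g/mol.
%C = 180.165 / 254.407 × 100 = 70.82%.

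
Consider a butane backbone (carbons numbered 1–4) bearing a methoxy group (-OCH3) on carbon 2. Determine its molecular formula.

Atom tally by fragment:
  CH3 → C:1 H:3
  CH(OCH3) → C:2 H:4 O:1
  CH2 → C:1 H:2
  CH3 → C:1 H:3
Element totals:
  C: 5
  H: 12
  O: 1

C5H12O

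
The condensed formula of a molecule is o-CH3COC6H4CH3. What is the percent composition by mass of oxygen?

11.92%

Element totals:
  C: 9
  H: 10
  O: 1
Molecular formula: C9H10O.
Molar mass = 134.178 g/mol.
Mass from O: 1 × 15.999 = 15.999 g/mol.
%O = 15.999 / 134.178 × 100 = 11.92%.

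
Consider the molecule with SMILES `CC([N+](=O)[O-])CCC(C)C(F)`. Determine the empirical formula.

C7H14FNO2

Atom tally by fragment:
  CH3 → C:1 H:3
  CH(NO2) → C:1 H:1 N:1 O:2
  CH2 → C:1 H:2
  CH2 → C:1 H:2
  CH(CH3) → C:2 H:4
  CH2F → C:1 H:2 F:1
Element totals:
  C: 7
  H: 14
  F: 1
  N: 1
  O: 2
Molecular formula: C7H14FNO2.
gcd of subscripts (7, 1, 14, 1, 2) = 1, so the empirical formula equals the molecular formula.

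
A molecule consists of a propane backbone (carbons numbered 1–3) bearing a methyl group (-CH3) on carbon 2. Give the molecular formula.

Atom tally by fragment:
  CH3 → C:1 H:3
  CH(CH3) → C:2 H:4
  CH3 → C:1 H:3
Element totals:
  C: 4
  H: 10

C4H10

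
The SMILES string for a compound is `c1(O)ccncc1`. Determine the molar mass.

95.10 g/mol

Atom tally by fragment:
  pyridine ring core → C:5 H:5 N:1
  (− 1 ring H displaced by substituents)
  + OH → O:1 H:1
Element totals:
  C: 5
  H: 5
  N: 1
  O: 1
Molecular formula: C5H5NO.
  M = 5(12.011) + 5(1.008) + 14.007 + 15.999
    = 60.055 + 5.040 + 14.007 + 15.999 = 95.101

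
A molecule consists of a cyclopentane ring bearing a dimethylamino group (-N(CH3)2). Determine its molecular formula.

C7H15N

Atom tally by fragment:
  cyclopentane ring core → C:5 H:10
  (− 1 ring H displaced by substituents)
  + N(CH3)2 → N:1 C:2 H:6
Element totals:
  C: 7
  H: 15
  N: 1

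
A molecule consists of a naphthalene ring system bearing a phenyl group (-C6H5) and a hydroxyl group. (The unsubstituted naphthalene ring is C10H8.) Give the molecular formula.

Atom tally by fragment:
  naphthalene ring system core → C:10 H:8
  (− 2 ring H displaced by substituents)
  + C6H5 → C:6 H:5
  + OH → O:1 H:1
Element totals:
  C: 16
  H: 12
  O: 1

C16H12O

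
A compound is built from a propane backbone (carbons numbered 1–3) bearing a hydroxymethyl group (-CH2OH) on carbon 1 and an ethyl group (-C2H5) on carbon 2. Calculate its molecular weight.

Atom tally by fragment:
  HOCH2CH2 → C:2 H:5 O:1
  CH(C2H5) → C:3 H:6
  CH3 → C:1 H:3
Element totals:
  C: 6
  H: 14
  O: 1
Molecular formula: C6H14O.
  M = 6(12.011) + 14(1.008) + 15.999
    = 72.066 + 14.112 + 15.999 = 102.177

102.18 g/mol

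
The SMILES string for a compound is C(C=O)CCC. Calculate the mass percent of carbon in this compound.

69.72%

Atom tally by fragment:
  OHCCH2 → C:2 H:3 O:1
  CH2 → C:1 H:2
  CH2 → C:1 H:2
  CH3 → C:1 H:3
Element totals:
  C: 5
  H: 10
  O: 1
Molecular formula: C5H10O.
Molar mass = 86.134 g/mol.
Mass from C: 5 × 12.011 = 60.055 g/mol.
%C = 60.055 / 86.134 × 100 = 69.72%.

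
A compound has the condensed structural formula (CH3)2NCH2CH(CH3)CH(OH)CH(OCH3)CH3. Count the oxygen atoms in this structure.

2

Element totals:
  C: 9
  H: 21
  N: 1
  O: 2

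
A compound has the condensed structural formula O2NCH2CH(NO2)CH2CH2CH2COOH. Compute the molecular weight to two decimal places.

Atom tally by fragment:
  O2NCH2 → C:1 H:2 N:1 O:2
  CH(NO2) → C:1 H:1 N:1 O:2
  CH2 → C:1 H:2
  CH2 → C:1 H:2
  CH2COOH → C:2 H:3 O:2
Element totals:
  C: 6
  H: 10
  N: 2
  O: 6
Molecular formula: C6H10N2O6.
  M = 6(12.011) + 10(1.008) + 2(14.007) + 6(15.999)
    = 72.066 + 10.080 + 28.014 + 95.994 = 206.154

206.15 g/mol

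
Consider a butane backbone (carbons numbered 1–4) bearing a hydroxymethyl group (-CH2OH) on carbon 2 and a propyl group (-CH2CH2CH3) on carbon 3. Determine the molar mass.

Atom tally by fragment:
  CH3 → C:1 H:3
  CH(CH2OH) → C:2 H:4 O:1
  CH(CH2CH2CH3) → C:4 H:8
  CH3 → C:1 H:3
Element totals:
  C: 8
  H: 18
  O: 1
Molecular formula: C8H18O.
  M = 8(12.011) + 18(1.008) + 15.999
    = 96.088 + 18.144 + 15.999 = 130.231

130.23 g/mol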